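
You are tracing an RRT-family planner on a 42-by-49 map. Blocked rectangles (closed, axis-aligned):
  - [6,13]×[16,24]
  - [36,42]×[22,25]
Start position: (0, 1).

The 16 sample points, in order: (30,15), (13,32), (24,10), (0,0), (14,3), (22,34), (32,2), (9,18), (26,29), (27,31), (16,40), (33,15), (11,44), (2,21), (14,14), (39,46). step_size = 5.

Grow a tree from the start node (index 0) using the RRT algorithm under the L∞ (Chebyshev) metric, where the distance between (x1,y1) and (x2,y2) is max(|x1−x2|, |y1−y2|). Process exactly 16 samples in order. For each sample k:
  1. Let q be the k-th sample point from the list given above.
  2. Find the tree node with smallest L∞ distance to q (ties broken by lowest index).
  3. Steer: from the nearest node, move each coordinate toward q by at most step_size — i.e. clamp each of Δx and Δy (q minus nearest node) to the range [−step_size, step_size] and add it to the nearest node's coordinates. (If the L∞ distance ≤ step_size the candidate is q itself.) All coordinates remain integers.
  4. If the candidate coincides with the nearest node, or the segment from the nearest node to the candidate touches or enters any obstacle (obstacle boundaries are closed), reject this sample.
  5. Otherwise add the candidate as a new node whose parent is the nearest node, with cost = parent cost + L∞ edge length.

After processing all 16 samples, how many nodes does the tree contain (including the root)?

Node count: 16

1. q=(30,15) nearest=0 d=30 new=(5,6) → add node 1 parent=0 cost=5
2. q=(13,32) nearest=1 d=26 new=(10,11) → add node 2 parent=1 cost=10
3. q=(24,10) nearest=2 d=14 new=(15,10) → add node 3 parent=2 cost=15
4. q=(0,0) nearest=0 d=1 new=(0,0) → add node 4 parent=0 cost=1
5. q=(14,3) nearest=3 d=7 new=(14,5) → add node 5 parent=3 cost=20
6. q=(22,34) nearest=2 d=23 new=(15,16) → add node 6 parent=2 cost=15
7. q=(32,2) nearest=3 d=17 new=(20,5) → add node 7 parent=3 cost=20
8. q=(9,18) nearest=6 d=6 new=(10,18) → blocked by [6,13]×[16,24], reject
9. q=(26,29) nearest=6 d=13 new=(20,21) → add node 8 parent=6 cost=20
10. q=(27,31) nearest=8 d=10 new=(25,26) → add node 9 parent=8 cost=25
11. q=(16,40) nearest=9 d=14 new=(20,31) → add node 10 parent=9 cost=30
12. q=(33,15) nearest=9 d=11 new=(30,21) → add node 11 parent=9 cost=30
13. q=(11,44) nearest=10 d=13 new=(15,36) → add node 12 parent=10 cost=35
14. q=(2,21) nearest=2 d=10 new=(5,16) → add node 13 parent=2 cost=15
15. q=(14,14) nearest=6 d=2 new=(14,14) → add node 14 parent=6 cost=17
16. q=(39,46) nearest=10 d=19 new=(25,36) → add node 15 parent=10 cost=35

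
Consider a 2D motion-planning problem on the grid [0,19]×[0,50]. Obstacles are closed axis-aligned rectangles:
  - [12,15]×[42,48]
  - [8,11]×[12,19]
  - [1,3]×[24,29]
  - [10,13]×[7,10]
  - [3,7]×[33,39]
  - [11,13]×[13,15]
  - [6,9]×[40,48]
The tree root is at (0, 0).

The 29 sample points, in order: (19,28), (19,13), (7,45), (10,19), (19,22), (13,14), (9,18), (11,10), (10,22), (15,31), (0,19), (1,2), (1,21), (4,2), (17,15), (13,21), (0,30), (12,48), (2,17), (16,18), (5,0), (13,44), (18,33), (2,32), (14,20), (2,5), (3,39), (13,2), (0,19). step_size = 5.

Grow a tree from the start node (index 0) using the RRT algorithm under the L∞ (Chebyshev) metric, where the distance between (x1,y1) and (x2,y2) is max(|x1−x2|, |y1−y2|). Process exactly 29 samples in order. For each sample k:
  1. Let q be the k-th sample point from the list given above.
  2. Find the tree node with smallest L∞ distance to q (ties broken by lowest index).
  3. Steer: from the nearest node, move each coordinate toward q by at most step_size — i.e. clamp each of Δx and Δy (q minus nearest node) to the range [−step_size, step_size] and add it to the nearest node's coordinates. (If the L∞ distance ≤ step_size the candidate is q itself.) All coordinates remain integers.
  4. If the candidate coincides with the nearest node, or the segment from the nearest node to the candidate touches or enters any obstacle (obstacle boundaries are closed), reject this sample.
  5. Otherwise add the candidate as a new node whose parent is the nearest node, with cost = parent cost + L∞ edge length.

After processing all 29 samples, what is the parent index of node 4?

Parent of node 4: 0

1. q=(19,28) nearest=0 d=28 new=(5,5) → add node 1 parent=0 cost=5
2. q=(19,13) nearest=1 d=14 new=(10,10) → blocked by [10,13]×[7,10], reject
3. q=(7,45) nearest=1 d=40 new=(7,10) → add node 2 parent=1 cost=10
4. q=(10,19) nearest=2 d=9 new=(10,15) → blocked by [8,11]×[12,19], reject
5. q=(19,22) nearest=2 d=12 new=(12,15) → blocked by [8,11]×[12,19], reject
6. q=(13,14) nearest=2 d=6 new=(12,14) → blocked by [8,11]×[12,19], reject
7. q=(9,18) nearest=2 d=8 new=(9,15) → blocked by [8,11]×[12,19], reject
8. q=(11,10) nearest=2 d=4 new=(11,10) → blocked by [10,13]×[7,10], reject
9. q=(10,22) nearest=2 d=12 new=(10,15) → blocked by [8,11]×[12,19], reject
10. q=(15,31) nearest=2 d=21 new=(12,15) → blocked by [8,11]×[12,19], reject
11. q=(0,19) nearest=2 d=9 new=(2,15) → add node 3 parent=2 cost=15
12. q=(1,2) nearest=0 d=2 new=(1,2) → add node 4 parent=0 cost=2
13. q=(1,21) nearest=3 d=6 new=(1,20) → add node 5 parent=3 cost=20
14. q=(4,2) nearest=1 d=3 new=(4,2) → add node 6 parent=1 cost=8
15. q=(17,15) nearest=2 d=10 new=(12,15) → blocked by [8,11]×[12,19], reject
16. q=(13,21) nearest=2 d=11 new=(12,15) → blocked by [8,11]×[12,19], reject
17. q=(0,30) nearest=5 d=10 new=(0,25) → add node 7 parent=5 cost=25
18. q=(12,48) nearest=7 d=23 new=(5,30) → blocked by [1,3]×[24,29], reject
19. q=(2,17) nearest=3 d=2 new=(2,17) → add node 8 parent=3 cost=17
20. q=(16,18) nearest=2 d=9 new=(12,15) → blocked by [8,11]×[12,19], reject
21. q=(5,0) nearest=6 d=2 new=(5,0) → add node 9 parent=6 cost=10
22. q=(13,44) nearest=7 d=19 new=(5,30) → blocked by [1,3]×[24,29], reject
23. q=(18,33) nearest=8 d=16 new=(7,22) → add node 10 parent=8 cost=22
24. q=(2,32) nearest=7 d=7 new=(2,30) → blocked by [1,3]×[24,29], reject
25. q=(14,20) nearest=10 d=7 new=(12,20) → add node 11 parent=10 cost=27
26. q=(2,5) nearest=1 d=3 new=(2,5) → add node 12 parent=1 cost=8
27. q=(3,39) nearest=7 d=14 new=(3,30) → blocked by [1,3]×[24,29], reject
28. q=(13,2) nearest=1 d=8 new=(10,2) → add node 13 parent=1 cost=10
29. q=(0,19) nearest=5 d=1 new=(0,19) → add node 14 parent=5 cost=21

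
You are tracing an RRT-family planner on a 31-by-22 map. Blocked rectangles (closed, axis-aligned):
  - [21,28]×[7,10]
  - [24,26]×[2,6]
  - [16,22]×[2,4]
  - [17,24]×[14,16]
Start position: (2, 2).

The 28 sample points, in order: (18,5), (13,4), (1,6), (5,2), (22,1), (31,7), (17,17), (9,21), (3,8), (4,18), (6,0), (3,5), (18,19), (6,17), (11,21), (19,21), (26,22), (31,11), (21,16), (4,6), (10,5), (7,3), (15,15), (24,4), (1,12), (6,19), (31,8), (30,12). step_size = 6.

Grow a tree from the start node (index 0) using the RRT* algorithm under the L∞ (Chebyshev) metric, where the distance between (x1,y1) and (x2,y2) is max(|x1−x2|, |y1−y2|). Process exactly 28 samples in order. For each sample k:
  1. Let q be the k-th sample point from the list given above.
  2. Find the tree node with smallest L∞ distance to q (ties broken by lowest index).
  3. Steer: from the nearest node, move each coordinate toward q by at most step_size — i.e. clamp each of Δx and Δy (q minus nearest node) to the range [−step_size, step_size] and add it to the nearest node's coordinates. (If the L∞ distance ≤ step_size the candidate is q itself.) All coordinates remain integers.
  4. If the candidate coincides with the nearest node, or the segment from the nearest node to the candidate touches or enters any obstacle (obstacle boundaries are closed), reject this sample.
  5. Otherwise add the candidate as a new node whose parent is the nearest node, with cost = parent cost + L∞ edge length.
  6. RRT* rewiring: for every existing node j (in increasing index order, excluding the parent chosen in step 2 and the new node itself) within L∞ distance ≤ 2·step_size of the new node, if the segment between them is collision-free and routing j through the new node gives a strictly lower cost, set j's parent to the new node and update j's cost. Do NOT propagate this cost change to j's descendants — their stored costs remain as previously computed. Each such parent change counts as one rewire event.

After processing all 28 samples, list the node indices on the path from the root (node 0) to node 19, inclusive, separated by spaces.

Path: 0 3 8 18 9 19

1. q=(18,5) nearest=0 d=16 new=(8,5) → add node 1 parent=0 cost=6
2. q=(13,4) nearest=1 d=5 new=(13,4) → add node 2 parent=1 cost=11
3. q=(1,6) nearest=0 d=4 new=(1,6) → add node 3 parent=0 cost=4
4. q=(5,2) nearest=0 d=3 new=(5,2) → add node 4 parent=0 cost=3
5. q=(22,1) nearest=2 d=9 new=(19,1) → blocked by [16,22]×[2,4], reject
6. q=(31,7) nearest=2 d=18 new=(19,7) → add node 5 parent=2 cost=17
7. q=(17,17) nearest=5 d=10 new=(17,13) → add node 6 parent=5 cost=23
8. q=(9,21) nearest=6 d=8 new=(11,19) → add node 7 parent=6 cost=29
9. q=(3,8) nearest=3 d=2 new=(3,8) → add node 8 parent=3 cost=6; rewire 7→8 (17<29)
10. q=(4,18) nearest=7 d=7 new=(5,18) → add node 9 parent=7 cost=23
11. q=(6,0) nearest=4 d=2 new=(6,0) → add node 10 parent=4 cost=5
12. q=(3,5) nearest=3 d=2 new=(3,5) → add node 11 parent=3 cost=6
13. q=(18,19) nearest=6 d=6 new=(18,19) → blocked by [17,24]×[14,16], reject
14. q=(6,17) nearest=9 d=1 new=(6,17) → add node 12 parent=9 cost=24
15. q=(11,21) nearest=7 d=2 new=(11,21) → add node 13 parent=7 cost=19
16. q=(19,21) nearest=6 d=8 new=(19,19) → blocked by [17,24]×[14,16], reject
17. q=(26,22) nearest=6 d=9 new=(23,19) → blocked by [17,24]×[14,16], reject
18. q=(31,11) nearest=5 d=12 new=(25,11) → blocked by [21,28]×[7,10], reject
19. q=(21,16) nearest=6 d=4 new=(21,16) → blocked by [17,24]×[14,16], reject
20. q=(4,6) nearest=11 d=1 new=(4,6) → add node 14 parent=11 cost=7; rewire 9→14 (19<23); rewire 12→14 (18<24)
21. q=(10,5) nearest=1 d=2 new=(10,5) → add node 15 parent=1 cost=8; rewire 6→15 (16<23)
22. q=(7,3) nearest=1 d=2 new=(7,3) → add node 16 parent=1 cost=8
23. q=(15,15) nearest=6 d=2 new=(15,15) → add node 17 parent=6 cost=18
24. q=(24,4) nearest=5 d=5 new=(24,4) → blocked by [24,26]×[2,6], reject
25. q=(1,12) nearest=8 d=4 new=(1,12) → add node 18 parent=8 cost=10; rewire 9→18 (16<19); rewire 12→18 (15<18)
26. q=(6,19) nearest=9 d=1 new=(6,19) → add node 19 parent=9 cost=17
27. q=(31,8) nearest=5 d=12 new=(25,8) → blocked by [21,28]×[7,10], reject
28. q=(30,12) nearest=5 d=11 new=(25,12) → blocked by [21,28]×[7,10], reject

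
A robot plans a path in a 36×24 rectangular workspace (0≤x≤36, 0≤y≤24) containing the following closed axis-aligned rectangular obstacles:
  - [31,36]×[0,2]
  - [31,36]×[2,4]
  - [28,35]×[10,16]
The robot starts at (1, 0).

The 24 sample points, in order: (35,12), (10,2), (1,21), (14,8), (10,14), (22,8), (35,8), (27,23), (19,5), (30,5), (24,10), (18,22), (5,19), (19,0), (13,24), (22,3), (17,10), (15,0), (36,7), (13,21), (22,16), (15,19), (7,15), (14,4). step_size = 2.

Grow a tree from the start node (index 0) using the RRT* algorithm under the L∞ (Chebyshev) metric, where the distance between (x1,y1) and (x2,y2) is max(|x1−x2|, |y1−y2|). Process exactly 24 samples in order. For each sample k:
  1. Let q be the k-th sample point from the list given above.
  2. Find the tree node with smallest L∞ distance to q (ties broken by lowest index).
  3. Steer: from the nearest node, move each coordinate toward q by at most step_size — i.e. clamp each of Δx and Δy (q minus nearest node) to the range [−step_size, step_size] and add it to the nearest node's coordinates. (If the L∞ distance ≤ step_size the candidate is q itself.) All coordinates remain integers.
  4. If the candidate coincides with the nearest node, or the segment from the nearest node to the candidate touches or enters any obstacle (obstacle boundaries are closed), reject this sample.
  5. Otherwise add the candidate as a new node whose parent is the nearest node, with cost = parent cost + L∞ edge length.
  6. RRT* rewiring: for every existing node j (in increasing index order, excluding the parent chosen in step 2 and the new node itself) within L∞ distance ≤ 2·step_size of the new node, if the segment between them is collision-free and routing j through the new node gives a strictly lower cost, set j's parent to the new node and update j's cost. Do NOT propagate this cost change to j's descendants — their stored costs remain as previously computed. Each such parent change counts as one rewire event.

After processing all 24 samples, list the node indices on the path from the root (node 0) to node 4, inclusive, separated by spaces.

1. q=(35,12) nearest=0 d=34 new=(3,2) → add node 1 parent=0 cost=2
2. q=(10,2) nearest=1 d=7 new=(5,2) → add node 2 parent=1 cost=4
3. q=(1,21) nearest=1 d=19 new=(1,4) → add node 3 parent=1 cost=4
4. q=(14,8) nearest=2 d=9 new=(7,4) → add node 4 parent=2 cost=6
5. q=(10,14) nearest=3 d=10 new=(3,6) → add node 5 parent=3 cost=6
6. q=(22,8) nearest=4 d=15 new=(9,6) → add node 6 parent=4 cost=8
7. q=(35,8) nearest=6 d=26 new=(11,8) → add node 7 parent=6 cost=10
8. q=(27,23) nearest=7 d=16 new=(13,10) → add node 8 parent=7 cost=12
9. q=(19,5) nearest=8 d=6 new=(15,8) → add node 9 parent=8 cost=14
10. q=(30,5) nearest=9 d=15 new=(17,6) → add node 10 parent=9 cost=16
11. q=(24,10) nearest=10 d=7 new=(19,8) → add node 11 parent=10 cost=18
12. q=(18,22) nearest=8 d=12 new=(15,12) → add node 12 parent=8 cost=14
13. q=(5,19) nearest=8 d=9 new=(11,12) → add node 13 parent=8 cost=14
14. q=(19,0) nearest=10 d=6 new=(19,4) → add node 14 parent=10 cost=18
15. q=(13,24) nearest=12 d=12 new=(13,14) → add node 15 parent=12 cost=16
16. q=(22,3) nearest=14 d=3 new=(21,3) → add node 16 parent=14 cost=20
17. q=(17,10) nearest=9 d=2 new=(17,10) → add node 17 parent=9 cost=16
18. q=(15,0) nearest=14 d=4 new=(17,2) → add node 18 parent=14 cost=20
19. q=(36,7) nearest=16 d=15 new=(23,5) → add node 19 parent=16 cost=22
20. q=(13,21) nearest=15 d=7 new=(13,16) → add node 20 parent=15 cost=18
21. q=(22,16) nearest=17 d=6 new=(19,12) → add node 21 parent=17 cost=18
22. q=(15,19) nearest=20 d=3 new=(15,18) → add node 22 parent=20 cost=20
23. q=(7,15) nearest=13 d=4 new=(9,14) → add node 23 parent=13 cost=16
24. q=(14,4) nearest=10 d=3 new=(15,4) → add node 24 parent=10 cost=18

Path: 0 1 2 4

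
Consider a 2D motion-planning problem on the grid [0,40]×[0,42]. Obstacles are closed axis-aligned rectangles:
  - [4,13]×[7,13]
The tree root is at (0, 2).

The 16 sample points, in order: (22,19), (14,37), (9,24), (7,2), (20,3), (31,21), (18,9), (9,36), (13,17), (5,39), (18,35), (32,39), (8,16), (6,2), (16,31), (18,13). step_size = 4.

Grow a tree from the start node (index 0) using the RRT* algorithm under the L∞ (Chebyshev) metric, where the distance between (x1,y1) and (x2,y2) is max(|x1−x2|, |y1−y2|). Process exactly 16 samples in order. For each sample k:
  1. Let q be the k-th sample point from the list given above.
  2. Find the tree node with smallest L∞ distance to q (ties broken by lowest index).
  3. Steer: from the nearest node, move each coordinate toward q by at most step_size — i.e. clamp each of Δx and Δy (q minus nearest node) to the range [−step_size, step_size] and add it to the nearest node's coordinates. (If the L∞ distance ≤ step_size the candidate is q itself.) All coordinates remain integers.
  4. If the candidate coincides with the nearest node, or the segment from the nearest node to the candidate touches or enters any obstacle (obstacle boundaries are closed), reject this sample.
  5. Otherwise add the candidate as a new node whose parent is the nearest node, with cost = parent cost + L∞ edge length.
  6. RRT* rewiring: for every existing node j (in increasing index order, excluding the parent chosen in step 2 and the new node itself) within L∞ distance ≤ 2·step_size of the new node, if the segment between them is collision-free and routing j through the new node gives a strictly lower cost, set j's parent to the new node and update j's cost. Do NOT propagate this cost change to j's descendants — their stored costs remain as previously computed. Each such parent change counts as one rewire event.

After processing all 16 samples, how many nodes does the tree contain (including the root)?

1. q=(22,19) nearest=0 d=22 new=(4,6) → add node 1 parent=0 cost=4
2. q=(14,37) nearest=1 d=31 new=(8,10) → blocked by [4,13]×[7,13], reject
3. q=(9,24) nearest=1 d=18 new=(8,10) → blocked by [4,13]×[7,13], reject
4. q=(7,2) nearest=1 d=4 new=(7,2) → add node 2 parent=1 cost=8
5. q=(20,3) nearest=2 d=13 new=(11,3) → add node 3 parent=2 cost=12
6. q=(31,21) nearest=3 d=20 new=(15,7) → add node 4 parent=3 cost=16
7. q=(18,9) nearest=4 d=3 new=(18,9) → add node 5 parent=4 cost=19
8. q=(9,36) nearest=5 d=27 new=(14,13) → add node 6 parent=5 cost=23
9. q=(13,17) nearest=6 d=4 new=(13,17) → add node 7 parent=6 cost=27
10. q=(5,39) nearest=7 d=22 new=(9,21) → add node 8 parent=7 cost=31
11. q=(18,35) nearest=8 d=14 new=(13,25) → add node 9 parent=8 cost=35
12. q=(32,39) nearest=9 d=19 new=(17,29) → add node 10 parent=9 cost=39
13. q=(8,16) nearest=7 d=5 new=(9,16) → add node 11 parent=7 cost=31
14. q=(6,2) nearest=2 d=1 new=(6,2) → add node 12 parent=2 cost=9
15. q=(16,31) nearest=10 d=2 new=(16,31) → add node 13 parent=10 cost=41
16. q=(18,13) nearest=5 d=4 new=(18,13) → add node 14 parent=5 cost=23

Node count: 15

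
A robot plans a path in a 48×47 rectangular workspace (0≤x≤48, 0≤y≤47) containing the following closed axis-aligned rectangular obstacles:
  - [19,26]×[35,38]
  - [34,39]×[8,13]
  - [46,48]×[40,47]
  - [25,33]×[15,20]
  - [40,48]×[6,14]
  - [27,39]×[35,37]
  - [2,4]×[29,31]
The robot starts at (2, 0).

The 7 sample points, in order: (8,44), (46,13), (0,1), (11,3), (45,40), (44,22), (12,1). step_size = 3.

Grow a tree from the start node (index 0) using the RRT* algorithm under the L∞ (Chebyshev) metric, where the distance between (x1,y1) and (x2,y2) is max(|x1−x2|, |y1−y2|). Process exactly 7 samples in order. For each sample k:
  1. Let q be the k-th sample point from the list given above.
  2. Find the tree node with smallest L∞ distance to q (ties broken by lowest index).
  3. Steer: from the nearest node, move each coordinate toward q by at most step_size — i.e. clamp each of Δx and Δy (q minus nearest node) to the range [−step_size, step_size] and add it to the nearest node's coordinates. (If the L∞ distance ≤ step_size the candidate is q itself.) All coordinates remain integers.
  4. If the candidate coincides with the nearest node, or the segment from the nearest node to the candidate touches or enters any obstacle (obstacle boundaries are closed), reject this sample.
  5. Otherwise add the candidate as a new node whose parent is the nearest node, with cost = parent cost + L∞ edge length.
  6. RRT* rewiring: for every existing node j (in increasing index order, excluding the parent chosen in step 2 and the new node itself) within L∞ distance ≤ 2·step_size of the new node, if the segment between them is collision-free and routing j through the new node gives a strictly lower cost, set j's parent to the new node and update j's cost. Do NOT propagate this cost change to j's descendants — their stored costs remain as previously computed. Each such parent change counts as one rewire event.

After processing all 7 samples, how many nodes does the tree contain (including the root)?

Node count: 8

1. q=(8,44) nearest=0 d=44 new=(5,3) → add node 1 parent=0 cost=3
2. q=(46,13) nearest=1 d=41 new=(8,6) → add node 2 parent=1 cost=6
3. q=(0,1) nearest=0 d=2 new=(0,1) → add node 3 parent=0 cost=2
4. q=(11,3) nearest=2 d=3 new=(11,3) → add node 4 parent=2 cost=9
5. q=(45,40) nearest=2 d=37 new=(11,9) → add node 5 parent=2 cost=9
6. q=(44,22) nearest=4 d=33 new=(14,6) → add node 6 parent=4 cost=12
7. q=(12,1) nearest=4 d=2 new=(12,1) → add node 7 parent=4 cost=11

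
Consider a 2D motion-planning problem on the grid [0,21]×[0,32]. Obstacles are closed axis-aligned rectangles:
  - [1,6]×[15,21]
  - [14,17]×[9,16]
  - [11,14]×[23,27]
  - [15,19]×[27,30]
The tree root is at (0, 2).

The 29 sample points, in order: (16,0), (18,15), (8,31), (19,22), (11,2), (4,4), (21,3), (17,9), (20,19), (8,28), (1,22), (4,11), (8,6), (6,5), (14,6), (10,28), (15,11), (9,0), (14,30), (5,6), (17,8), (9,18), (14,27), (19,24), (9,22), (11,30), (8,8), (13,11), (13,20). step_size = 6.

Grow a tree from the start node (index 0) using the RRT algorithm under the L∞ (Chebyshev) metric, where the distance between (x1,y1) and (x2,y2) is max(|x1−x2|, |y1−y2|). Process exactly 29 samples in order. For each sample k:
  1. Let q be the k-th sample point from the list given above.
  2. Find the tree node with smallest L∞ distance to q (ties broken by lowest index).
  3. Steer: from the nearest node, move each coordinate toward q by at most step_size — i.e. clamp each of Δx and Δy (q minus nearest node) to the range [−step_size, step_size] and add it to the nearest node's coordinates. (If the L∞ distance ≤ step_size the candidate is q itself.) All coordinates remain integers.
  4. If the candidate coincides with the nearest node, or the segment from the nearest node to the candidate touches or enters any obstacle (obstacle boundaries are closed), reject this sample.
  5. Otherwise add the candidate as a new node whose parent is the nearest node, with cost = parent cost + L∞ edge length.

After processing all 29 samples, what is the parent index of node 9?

Parent of node 9: 4

1. q=(16,0) nearest=0 d=16 new=(6,0) → add node 1 parent=0 cost=6
2. q=(18,15) nearest=1 d=15 new=(12,6) → add node 2 parent=1 cost=12
3. q=(8,31) nearest=2 d=25 new=(8,12) → add node 3 parent=2 cost=18
4. q=(19,22) nearest=3 d=11 new=(14,18) → add node 4 parent=3 cost=24
5. q=(11,2) nearest=2 d=4 new=(11,2) → add node 5 parent=2 cost=16
6. q=(4,4) nearest=0 d=4 new=(4,4) → add node 6 parent=0 cost=4
7. q=(21,3) nearest=2 d=9 new=(18,3) → add node 7 parent=2 cost=18
8. q=(17,9) nearest=2 d=5 new=(17,9) → blocked by [14,17]×[9,16], reject
9. q=(20,19) nearest=4 d=6 new=(20,19) → add node 8 parent=4 cost=30
10. q=(8,28) nearest=4 d=10 new=(8,24) → add node 9 parent=4 cost=30
11. q=(1,22) nearest=9 d=7 new=(2,22) → add node 10 parent=9 cost=36
12. q=(4,11) nearest=3 d=4 new=(4,11) → add node 11 parent=3 cost=22
13. q=(8,6) nearest=2 d=4 new=(8,6) → add node 12 parent=2 cost=16
14. q=(6,5) nearest=6 d=2 new=(6,5) → add node 13 parent=6 cost=6
15. q=(14,6) nearest=2 d=2 new=(14,6) → add node 14 parent=2 cost=14
16. q=(10,28) nearest=9 d=4 new=(10,28) → add node 15 parent=9 cost=34
17. q=(15,11) nearest=2 d=5 new=(15,11) → blocked by [14,17]×[9,16], reject
18. q=(9,0) nearest=5 d=2 new=(9,0) → add node 16 parent=5 cost=18
19. q=(14,30) nearest=15 d=4 new=(14,30) → add node 17 parent=15 cost=38
20. q=(5,6) nearest=13 d=1 new=(5,6) → add node 18 parent=13 cost=7
21. q=(17,8) nearest=14 d=3 new=(17,8) → add node 19 parent=14 cost=17
22. q=(9,18) nearest=4 d=5 new=(9,18) → add node 20 parent=4 cost=29
23. q=(14,27) nearest=17 d=3 new=(14,27) → blocked by [11,14]×[23,27], reject
24. q=(19,24) nearest=8 d=5 new=(19,24) → add node 21 parent=8 cost=35
25. q=(9,22) nearest=9 d=2 new=(9,22) → add node 22 parent=9 cost=32
26. q=(11,30) nearest=15 d=2 new=(11,30) → add node 23 parent=15 cost=36
27. q=(8,8) nearest=12 d=2 new=(8,8) → add node 24 parent=12 cost=18
28. q=(13,11) nearest=19 d=4 new=(13,11) → blocked by [14,17]×[9,16], reject
29. q=(13,20) nearest=4 d=2 new=(13,20) → add node 25 parent=4 cost=26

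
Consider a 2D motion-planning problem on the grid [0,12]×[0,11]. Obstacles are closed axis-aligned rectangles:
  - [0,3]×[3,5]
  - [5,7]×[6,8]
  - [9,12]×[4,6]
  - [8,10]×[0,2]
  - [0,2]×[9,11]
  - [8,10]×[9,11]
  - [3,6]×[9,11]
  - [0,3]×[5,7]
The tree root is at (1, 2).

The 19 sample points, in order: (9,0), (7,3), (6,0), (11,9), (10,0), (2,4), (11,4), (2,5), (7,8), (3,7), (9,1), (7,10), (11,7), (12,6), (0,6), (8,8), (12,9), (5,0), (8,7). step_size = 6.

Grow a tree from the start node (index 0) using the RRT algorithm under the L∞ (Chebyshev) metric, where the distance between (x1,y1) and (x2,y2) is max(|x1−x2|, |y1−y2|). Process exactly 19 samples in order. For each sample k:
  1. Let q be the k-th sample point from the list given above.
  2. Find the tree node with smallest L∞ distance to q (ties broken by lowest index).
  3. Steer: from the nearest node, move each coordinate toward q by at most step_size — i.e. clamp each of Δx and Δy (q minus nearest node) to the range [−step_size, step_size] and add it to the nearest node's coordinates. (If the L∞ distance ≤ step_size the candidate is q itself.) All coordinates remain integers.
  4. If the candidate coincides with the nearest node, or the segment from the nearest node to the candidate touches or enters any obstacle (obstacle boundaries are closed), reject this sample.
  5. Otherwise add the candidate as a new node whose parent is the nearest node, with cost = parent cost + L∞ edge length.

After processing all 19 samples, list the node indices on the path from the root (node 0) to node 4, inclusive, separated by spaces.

Path: 0 1 2 4

1. q=(9,0) nearest=0 d=8 new=(7,0) → add node 1 parent=0 cost=6
2. q=(7,3) nearest=1 d=3 new=(7,3) → add node 2 parent=1 cost=9
3. q=(6,0) nearest=1 d=1 new=(6,0) → add node 3 parent=1 cost=7
4. q=(11,9) nearest=2 d=6 new=(11,9) → blocked by [9,12]×[4,6], reject
5. q=(10,0) nearest=1 d=3 new=(10,0) → blocked by [8,10]×[0,2], reject
6. q=(2,4) nearest=0 d=2 new=(2,4) → blocked by [0,3]×[3,5], reject
7. q=(11,4) nearest=1 d=4 new=(11,4) → blocked by [9,12]×[4,6], reject
8. q=(2,5) nearest=0 d=3 new=(2,5) → blocked by [0,3]×[3,5], reject
9. q=(7,8) nearest=2 d=5 new=(7,8) → blocked by [5,7]×[6,8], reject
10. q=(3,7) nearest=2 d=4 new=(3,7) → blocked by [0,3]×[5,7], reject
11. q=(9,1) nearest=1 d=2 new=(9,1) → blocked by [8,10]×[0,2], reject
12. q=(7,10) nearest=2 d=7 new=(7,9) → blocked by [5,7]×[6,8], reject
13. q=(11,7) nearest=2 d=4 new=(11,7) → blocked by [9,12]×[4,6], reject
14. q=(12,6) nearest=2 d=5 new=(12,6) → blocked by [9,12]×[4,6], reject
15. q=(0,6) nearest=0 d=4 new=(0,6) → blocked by [0,3]×[3,5], reject
16. q=(8,8) nearest=2 d=5 new=(8,8) → add node 4 parent=2 cost=14
17. q=(12,9) nearest=4 d=4 new=(12,9) → add node 5 parent=4 cost=18
18. q=(5,0) nearest=3 d=1 new=(5,0) → add node 6 parent=3 cost=8
19. q=(8,7) nearest=4 d=1 new=(8,7) → add node 7 parent=4 cost=15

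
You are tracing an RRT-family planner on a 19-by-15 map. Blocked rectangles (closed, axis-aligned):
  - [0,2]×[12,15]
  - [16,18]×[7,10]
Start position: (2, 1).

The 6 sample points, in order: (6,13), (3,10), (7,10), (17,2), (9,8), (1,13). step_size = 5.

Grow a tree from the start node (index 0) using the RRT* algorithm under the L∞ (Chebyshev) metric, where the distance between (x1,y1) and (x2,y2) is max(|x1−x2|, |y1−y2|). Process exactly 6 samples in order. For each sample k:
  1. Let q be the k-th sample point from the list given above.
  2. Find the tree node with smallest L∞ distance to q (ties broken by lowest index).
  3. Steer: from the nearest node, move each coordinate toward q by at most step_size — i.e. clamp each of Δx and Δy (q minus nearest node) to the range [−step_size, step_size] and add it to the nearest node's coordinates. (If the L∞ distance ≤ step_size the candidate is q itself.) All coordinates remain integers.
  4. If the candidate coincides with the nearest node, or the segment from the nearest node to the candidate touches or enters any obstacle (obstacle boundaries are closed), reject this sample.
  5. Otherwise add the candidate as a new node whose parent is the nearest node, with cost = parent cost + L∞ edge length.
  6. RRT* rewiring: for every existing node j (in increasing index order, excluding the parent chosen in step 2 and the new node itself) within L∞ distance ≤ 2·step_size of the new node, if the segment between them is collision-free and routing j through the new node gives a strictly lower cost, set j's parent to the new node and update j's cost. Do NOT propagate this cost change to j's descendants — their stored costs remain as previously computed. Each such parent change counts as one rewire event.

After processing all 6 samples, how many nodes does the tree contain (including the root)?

1. q=(6,13) nearest=0 d=12 new=(6,6) → add node 1 parent=0 cost=5
2. q=(3,10) nearest=1 d=4 new=(3,10) → add node 2 parent=1 cost=9
3. q=(7,10) nearest=1 d=4 new=(7,10) → add node 3 parent=1 cost=9
4. q=(17,2) nearest=3 d=10 new=(12,5) → add node 4 parent=3 cost=14
5. q=(9,8) nearest=3 d=2 new=(9,8) → add node 5 parent=3 cost=11
6. q=(1,13) nearest=2 d=3 new=(1,13) → blocked by [0,2]×[12,15], reject

Node count: 6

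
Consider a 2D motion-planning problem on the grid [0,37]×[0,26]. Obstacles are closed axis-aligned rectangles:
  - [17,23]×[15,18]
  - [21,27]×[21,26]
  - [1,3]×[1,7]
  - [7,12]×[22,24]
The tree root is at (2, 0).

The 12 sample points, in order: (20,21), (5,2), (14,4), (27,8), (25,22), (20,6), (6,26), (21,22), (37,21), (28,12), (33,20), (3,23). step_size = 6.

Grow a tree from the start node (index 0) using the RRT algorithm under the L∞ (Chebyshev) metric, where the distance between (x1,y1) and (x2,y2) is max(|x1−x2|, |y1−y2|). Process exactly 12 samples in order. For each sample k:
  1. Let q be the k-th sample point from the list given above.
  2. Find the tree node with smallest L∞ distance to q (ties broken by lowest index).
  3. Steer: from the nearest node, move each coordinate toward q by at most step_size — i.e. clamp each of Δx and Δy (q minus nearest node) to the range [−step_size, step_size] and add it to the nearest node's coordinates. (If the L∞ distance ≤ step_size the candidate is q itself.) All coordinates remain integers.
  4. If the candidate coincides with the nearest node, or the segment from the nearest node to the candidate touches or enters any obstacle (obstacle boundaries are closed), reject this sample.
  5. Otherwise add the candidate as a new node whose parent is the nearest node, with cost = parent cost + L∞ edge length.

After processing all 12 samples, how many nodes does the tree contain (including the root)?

1. q=(20,21) nearest=0 d=21 new=(8,6) → blocked by [1,3]×[1,7], reject
2. q=(5,2) nearest=0 d=3 new=(5,2) → add node 1 parent=0 cost=3
3. q=(14,4) nearest=1 d=9 new=(11,4) → add node 2 parent=1 cost=9
4. q=(27,8) nearest=2 d=16 new=(17,8) → add node 3 parent=2 cost=15
5. q=(25,22) nearest=3 d=14 new=(23,14) → add node 4 parent=3 cost=21
6. q=(20,6) nearest=3 d=3 new=(20,6) → add node 5 parent=3 cost=18
7. q=(6,26) nearest=4 d=17 new=(17,20) → blocked by [17,23]×[15,18], reject
8. q=(21,22) nearest=4 d=8 new=(21,20) → blocked by [17,23]×[15,18], reject
9. q=(37,21) nearest=4 d=14 new=(29,20) → add node 6 parent=4 cost=27
10. q=(28,12) nearest=4 d=5 new=(28,12) → add node 7 parent=4 cost=26
11. q=(33,20) nearest=6 d=4 new=(33,20) → add node 8 parent=6 cost=31
12. q=(3,23) nearest=3 d=15 new=(11,14) → add node 9 parent=3 cost=21

Node count: 10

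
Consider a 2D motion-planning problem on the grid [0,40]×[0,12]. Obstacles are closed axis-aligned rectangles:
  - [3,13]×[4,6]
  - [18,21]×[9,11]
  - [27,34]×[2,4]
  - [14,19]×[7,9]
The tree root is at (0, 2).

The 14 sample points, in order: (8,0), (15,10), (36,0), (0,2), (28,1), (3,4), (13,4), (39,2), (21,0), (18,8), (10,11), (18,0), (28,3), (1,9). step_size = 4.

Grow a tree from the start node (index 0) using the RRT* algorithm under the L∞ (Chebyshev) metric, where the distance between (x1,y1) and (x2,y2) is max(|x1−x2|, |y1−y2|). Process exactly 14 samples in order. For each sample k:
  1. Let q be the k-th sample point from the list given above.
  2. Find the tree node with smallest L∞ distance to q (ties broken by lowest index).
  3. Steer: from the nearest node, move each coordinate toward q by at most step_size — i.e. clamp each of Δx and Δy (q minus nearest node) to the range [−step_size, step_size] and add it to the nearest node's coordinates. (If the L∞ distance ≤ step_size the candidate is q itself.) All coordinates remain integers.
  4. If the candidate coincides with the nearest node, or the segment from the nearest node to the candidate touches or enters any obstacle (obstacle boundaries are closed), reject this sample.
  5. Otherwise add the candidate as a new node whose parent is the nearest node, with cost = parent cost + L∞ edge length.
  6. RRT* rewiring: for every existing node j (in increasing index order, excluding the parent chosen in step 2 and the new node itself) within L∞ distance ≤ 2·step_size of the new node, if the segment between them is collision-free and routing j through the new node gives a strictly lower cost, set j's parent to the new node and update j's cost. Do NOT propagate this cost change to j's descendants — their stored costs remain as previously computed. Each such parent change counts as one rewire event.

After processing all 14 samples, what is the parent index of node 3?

1. q=(8,0) nearest=0 d=8 new=(4,0) → add node 1 parent=0 cost=4
2. q=(15,10) nearest=1 d=11 new=(8,4) → blocked by [3,13]×[4,6], reject
3. q=(36,0) nearest=1 d=32 new=(8,0) → add node 2 parent=1 cost=8
4. q=(0,2) nearest=0 d=0 → coincident, reject
5. q=(28,1) nearest=2 d=20 new=(12,1) → add node 3 parent=2 cost=12
6. q=(3,4) nearest=0 d=3 new=(3,4) → blocked by [3,13]×[4,6], reject
7. q=(13,4) nearest=3 d=3 new=(13,4) → blocked by [3,13]×[4,6], reject
8. q=(39,2) nearest=3 d=27 new=(16,2) → add node 4 parent=3 cost=16
9. q=(21,0) nearest=4 d=5 new=(20,0) → add node 5 parent=4 cost=20
10. q=(18,8) nearest=4 d=6 new=(18,6) → add node 6 parent=4 cost=20
11. q=(10,11) nearest=6 d=8 new=(14,10) → blocked by [14,19]×[7,9], reject
12. q=(18,0) nearest=4 d=2 new=(18,0) → add node 7 parent=4 cost=18
13. q=(28,3) nearest=5 d=8 new=(24,3) → add node 8 parent=5 cost=24
14. q=(1,9) nearest=0 d=7 new=(1,6) → add node 9 parent=0 cost=4

Parent of node 3: 2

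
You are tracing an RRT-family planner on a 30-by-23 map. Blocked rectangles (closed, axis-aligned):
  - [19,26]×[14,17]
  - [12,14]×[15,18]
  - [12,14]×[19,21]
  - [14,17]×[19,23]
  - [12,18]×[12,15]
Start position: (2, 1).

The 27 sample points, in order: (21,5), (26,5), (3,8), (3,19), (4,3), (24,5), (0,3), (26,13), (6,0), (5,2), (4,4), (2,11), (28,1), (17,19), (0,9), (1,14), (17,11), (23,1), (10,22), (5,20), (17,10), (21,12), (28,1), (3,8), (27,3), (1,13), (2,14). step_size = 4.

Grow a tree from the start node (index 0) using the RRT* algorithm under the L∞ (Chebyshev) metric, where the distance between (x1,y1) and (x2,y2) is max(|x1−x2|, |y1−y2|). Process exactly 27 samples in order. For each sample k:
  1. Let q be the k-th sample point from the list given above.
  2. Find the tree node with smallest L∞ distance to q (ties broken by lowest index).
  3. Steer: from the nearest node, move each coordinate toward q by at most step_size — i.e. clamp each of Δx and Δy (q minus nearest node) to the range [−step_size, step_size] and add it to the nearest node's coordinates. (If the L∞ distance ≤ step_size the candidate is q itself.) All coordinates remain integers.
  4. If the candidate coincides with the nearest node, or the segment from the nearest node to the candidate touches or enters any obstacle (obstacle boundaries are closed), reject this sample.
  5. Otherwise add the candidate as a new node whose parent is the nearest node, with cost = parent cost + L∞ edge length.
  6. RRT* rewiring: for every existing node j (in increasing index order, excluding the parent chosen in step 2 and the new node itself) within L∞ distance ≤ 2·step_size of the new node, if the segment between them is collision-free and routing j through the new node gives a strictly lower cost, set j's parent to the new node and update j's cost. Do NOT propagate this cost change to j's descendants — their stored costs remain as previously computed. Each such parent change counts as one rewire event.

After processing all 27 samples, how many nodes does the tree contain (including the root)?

1. q=(21,5) nearest=0 d=19 new=(6,5) → add node 1 parent=0 cost=4
2. q=(26,5) nearest=1 d=20 new=(10,5) → add node 2 parent=1 cost=8
3. q=(3,8) nearest=1 d=3 new=(3,8) → add node 3 parent=1 cost=7
4. q=(3,19) nearest=3 d=11 new=(3,12) → add node 4 parent=3 cost=11
5. q=(4,3) nearest=0 d=2 new=(4,3) → add node 5 parent=0 cost=2
6. q=(24,5) nearest=2 d=14 new=(14,5) → add node 6 parent=2 cost=12
7. q=(0,3) nearest=0 d=2 new=(0,3) → add node 7 parent=0 cost=2
8. q=(26,13) nearest=6 d=12 new=(18,9) → add node 8 parent=6 cost=16
9. q=(6,0) nearest=5 d=3 new=(6,0) → add node 9 parent=5 cost=5
10. q=(5,2) nearest=5 d=1 new=(5,2) → add node 10 parent=5 cost=3
11. q=(4,4) nearest=5 d=1 new=(4,4) → add node 11 parent=5 cost=3
12. q=(2,11) nearest=4 d=1 new=(2,11) → add node 12 parent=4 cost=12
13. q=(28,1) nearest=8 d=10 new=(22,5) → add node 13 parent=8 cost=20
14. q=(17,19) nearest=8 d=10 new=(17,13) → blocked by [12,18]×[12,15], reject
15. q=(0,9) nearest=12 d=2 new=(0,9) → add node 14 parent=12 cost=14
16. q=(1,14) nearest=4 d=2 new=(1,14) → add node 15 parent=4 cost=13
17. q=(17,11) nearest=8 d=2 new=(17,11) → add node 16 parent=8 cost=18
18. q=(23,1) nearest=13 d=4 new=(23,1) → add node 17 parent=13 cost=24
19. q=(10,22) nearest=15 d=9 new=(5,18) → add node 18 parent=15 cost=17
20. q=(5,20) nearest=18 d=2 new=(5,20) → add node 19 parent=18 cost=19
21. q=(17,10) nearest=8 d=1 new=(17,10) → add node 20 parent=8 cost=17
22. q=(21,12) nearest=8 d=3 new=(21,12) → add node 21 parent=8 cost=19
23. q=(28,1) nearest=17 d=5 new=(27,1) → add node 22 parent=17 cost=28
24. q=(3,8) nearest=3 d=0 → coincident, reject
25. q=(27,3) nearest=22 d=2 new=(27,3) → add node 23 parent=22 cost=30
26. q=(1,13) nearest=15 d=1 new=(1,13) → add node 24 parent=15 cost=14
27. q=(2,14) nearest=15 d=1 new=(2,14) → add node 25 parent=15 cost=14

Node count: 26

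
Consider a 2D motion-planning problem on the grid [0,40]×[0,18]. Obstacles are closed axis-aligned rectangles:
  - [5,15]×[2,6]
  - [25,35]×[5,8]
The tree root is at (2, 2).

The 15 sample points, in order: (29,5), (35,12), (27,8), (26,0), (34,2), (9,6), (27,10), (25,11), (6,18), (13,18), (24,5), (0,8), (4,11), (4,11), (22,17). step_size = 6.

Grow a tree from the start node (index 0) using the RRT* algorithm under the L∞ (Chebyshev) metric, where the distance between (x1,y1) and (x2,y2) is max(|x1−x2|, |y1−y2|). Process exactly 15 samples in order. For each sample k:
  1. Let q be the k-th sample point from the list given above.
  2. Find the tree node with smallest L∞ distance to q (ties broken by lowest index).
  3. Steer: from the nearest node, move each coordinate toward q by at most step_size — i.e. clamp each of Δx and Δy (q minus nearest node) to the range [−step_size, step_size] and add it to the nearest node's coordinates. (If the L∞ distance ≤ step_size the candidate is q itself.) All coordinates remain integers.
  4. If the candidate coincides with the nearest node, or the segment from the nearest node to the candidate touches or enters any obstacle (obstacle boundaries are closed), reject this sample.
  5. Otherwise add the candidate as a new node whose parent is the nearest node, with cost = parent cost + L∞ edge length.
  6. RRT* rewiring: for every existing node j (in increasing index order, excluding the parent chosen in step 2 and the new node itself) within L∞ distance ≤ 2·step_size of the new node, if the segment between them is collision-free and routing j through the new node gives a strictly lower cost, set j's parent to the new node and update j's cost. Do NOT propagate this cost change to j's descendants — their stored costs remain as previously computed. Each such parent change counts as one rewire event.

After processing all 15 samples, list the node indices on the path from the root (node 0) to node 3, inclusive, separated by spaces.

1. q=(29,5) nearest=0 d=27 new=(8,5) → blocked by [5,15]×[2,6], reject
2. q=(35,12) nearest=0 d=33 new=(8,8) → blocked by [5,15]×[2,6], reject
3. q=(27,8) nearest=0 d=25 new=(8,8) → blocked by [5,15]×[2,6], reject
4. q=(26,0) nearest=0 d=24 new=(8,0) → add node 1 parent=0 cost=6
5. q=(34,2) nearest=1 d=26 new=(14,2) → blocked by [5,15]×[2,6], reject
6. q=(9,6) nearest=1 d=6 new=(9,6) → blocked by [5,15]×[2,6], reject
7. q=(27,10) nearest=1 d=19 new=(14,6) → blocked by [5,15]×[2,6], reject
8. q=(25,11) nearest=1 d=17 new=(14,6) → blocked by [5,15]×[2,6], reject
9. q=(6,18) nearest=0 d=16 new=(6,8) → add node 2 parent=0 cost=6
10. q=(13,18) nearest=2 d=10 new=(12,14) → add node 3 parent=2 cost=12
11. q=(24,5) nearest=3 d=12 new=(18,8) → add node 4 parent=3 cost=18
12. q=(0,8) nearest=0 d=6 new=(0,8) → add node 5 parent=0 cost=6
13. q=(4,11) nearest=2 d=3 new=(4,11) → add node 6 parent=2 cost=9
14. q=(4,11) nearest=6 d=0 → coincident, reject
15. q=(22,17) nearest=4 d=9 new=(22,14) → add node 7 parent=4 cost=24

Path: 0 2 3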